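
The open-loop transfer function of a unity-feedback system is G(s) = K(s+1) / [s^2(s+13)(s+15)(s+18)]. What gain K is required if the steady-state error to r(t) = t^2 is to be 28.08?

250

Two free integrators in G(s): this is a type 2 system.
K_a = lim_{s→0} s^2·G(s) = K·1 / (13·15·18) = (1/3510)·K.
e_ss = 2/K_a = 28.08 ⇒ K_a = 25/351 ⇒ K = (25/351)/(1/3510) = 250.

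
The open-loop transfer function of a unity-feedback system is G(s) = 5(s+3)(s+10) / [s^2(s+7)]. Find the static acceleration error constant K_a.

150/7

The open loop has two poles at the origin → type 2 system.
K_a = lim_{s→0} s^2·G(s) = 5·3·10 / (7) = 150/7.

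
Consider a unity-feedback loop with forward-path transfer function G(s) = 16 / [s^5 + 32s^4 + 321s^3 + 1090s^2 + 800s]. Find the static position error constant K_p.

K_p = lim_{s→0} G(s); with 1 pole at the origin the limit diverges, so K_p = ∞.

infinity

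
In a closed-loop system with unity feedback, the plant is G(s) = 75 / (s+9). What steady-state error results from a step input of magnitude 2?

3/14

G(s) has no factors of s in the denominator, so the system is type 0.
K_p = lim_{s→0} G(s) = 75 / (9) = 25/3.
e_ss = 2/(1 + K_p) = 2/(28/3) = 3/14.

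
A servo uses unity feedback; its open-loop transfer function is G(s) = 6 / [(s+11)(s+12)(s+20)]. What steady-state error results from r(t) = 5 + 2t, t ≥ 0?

infinity

No free integrators in G(s): this is a type 0 system. Treating each term separately:
  • 5: e_ss = 5/(1+K_p) with K_p=1/440 → 2200/441.
  • 2t: a type-0 system cannot track it, e_ss → ∞.
The unbounded component dominates.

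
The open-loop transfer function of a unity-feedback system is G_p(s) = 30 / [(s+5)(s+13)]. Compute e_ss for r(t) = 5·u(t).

G_p(s) has no factors of s in the denominator, so the system is type 0.
K_p = lim_{s→0} G_p(s) = 30 / (5·13) = 6/13.
e_ss = 5/(1 + K_p) = 5/(19/13) = 65/19.

65/19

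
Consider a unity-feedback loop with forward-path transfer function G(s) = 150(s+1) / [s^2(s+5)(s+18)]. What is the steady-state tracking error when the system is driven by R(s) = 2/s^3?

The open loop has two poles at the origin → type 2 system.
K_a = lim_{s→0} s^2·G(s) = 150·1 / (5·18) = 5/3.
r(t) = t^2 gives R(s) = 2/s^3.
e_ss = 2/K_a = 2/(5/3) = 1.2.

1.2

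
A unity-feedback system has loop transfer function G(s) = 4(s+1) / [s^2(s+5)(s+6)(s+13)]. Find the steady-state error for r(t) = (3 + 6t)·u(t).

0

System type = 2 (two poles at s=0). Taking each input component in turn:
  • 3: tracked with zero error.
  • 6t: tracked with zero error.
Total e_ss = 0.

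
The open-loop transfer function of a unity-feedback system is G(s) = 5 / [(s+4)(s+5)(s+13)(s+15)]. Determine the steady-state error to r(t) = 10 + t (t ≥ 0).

infinity

G(s) has no factors of s in the denominator, so the system is type 0. Treating each term separately:
  • 10: e_ss = 10/(1+K_p) with K_p=1/780 → 7800/781.
  • t: a type-0 system cannot track it, e_ss → ∞.
The unbounded component dominates.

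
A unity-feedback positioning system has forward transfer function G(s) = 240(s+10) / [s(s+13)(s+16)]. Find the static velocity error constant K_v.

150/13

The open loop has one pole at the origin → type 1 system.
K_v = lim_{s→0} s·G(s) = 240·10 / (13·16) = 150/13.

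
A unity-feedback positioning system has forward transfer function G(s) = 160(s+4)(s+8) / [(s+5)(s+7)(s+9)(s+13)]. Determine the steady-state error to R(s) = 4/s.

3276/1843

The open loop has no poles at the origin → type 0 system.
K_p = lim_{s→0} G(s) = 160·4·8 / (5·7·9·13) = 1024/819.
e_ss = 4/(1 + K_p) = 4/(1843/819) = 3276/1843.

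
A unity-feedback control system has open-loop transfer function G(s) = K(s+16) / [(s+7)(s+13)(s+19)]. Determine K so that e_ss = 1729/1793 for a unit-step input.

The open loop has no poles at the origin → type 0 system.
K_p = lim_{s→0} G(s) = K·16 / (7·13·19) = (16/1729)·K.
e_ss = 1/(1 + K_p) = 1729/1793 ⇒ 1 + (16/1729)·K = 1793/1729 ⇒ K = 4.

4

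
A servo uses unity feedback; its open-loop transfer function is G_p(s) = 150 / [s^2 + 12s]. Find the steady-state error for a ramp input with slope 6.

0.48

The denominator has no term below 12s — 1 pole at s=0, type 1.
K_v = lim_{s→0} s·G_p(s) = 150 / 12 = 12.5.
e_ss = 6/K_v = 6/12.5 = 0.48.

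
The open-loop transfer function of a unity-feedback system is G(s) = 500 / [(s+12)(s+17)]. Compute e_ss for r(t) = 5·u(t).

G(s) has no factors of s in the denominator, so the system is type 0.
K_p = lim_{s→0} G(s) = 500 / (12·17) = 125/51.
e_ss = 5/(1 + K_p) = 5/(176/51) = 255/176.

255/176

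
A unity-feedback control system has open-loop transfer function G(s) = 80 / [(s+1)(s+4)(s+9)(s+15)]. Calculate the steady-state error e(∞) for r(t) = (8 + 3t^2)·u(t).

System type = 0 (no poles at s=0). Taking each input component in turn:
  • 8: e_ss = 8/(1+K_p) with K_p=4/27 → 216/31.
  • 3t^2: a type-0 system cannot track it, e_ss → ∞.
The unbounded component dominates.

infinity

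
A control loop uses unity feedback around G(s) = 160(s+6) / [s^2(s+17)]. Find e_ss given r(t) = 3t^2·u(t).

17/160

Two free integrators in G(s): this is a type 2 system.
K_a = lim_{s→0} s^2·G(s) = 160·6 / (17) = 960/17.
r(t) = 3t^2 gives R(s) = 6/s^3.
e_ss = 6/K_a = 6/(960/17) = 17/160.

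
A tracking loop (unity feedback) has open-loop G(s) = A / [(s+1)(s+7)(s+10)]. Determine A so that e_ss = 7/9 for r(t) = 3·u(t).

200

G(s) has no factors of s in the denominator, so the system is type 0.
K_p = lim_{s→0} G(s) = A / (1·7·10) = (1/70)·A.
e_ss = 3/(1 + K_p) = 7/9 ⇒ 1 + (1/70)·A = 27/7 ⇒ A = 200.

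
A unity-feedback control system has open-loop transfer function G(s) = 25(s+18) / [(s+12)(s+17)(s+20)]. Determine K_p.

15/136

No free integrators in G(s): this is a type 0 system.
K_p = lim_{s→0} G(s) = 25·18 / (12·17·20) = 15/136.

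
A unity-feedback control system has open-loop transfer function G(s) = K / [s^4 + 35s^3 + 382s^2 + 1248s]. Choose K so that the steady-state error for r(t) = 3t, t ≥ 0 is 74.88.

50

Factoring s from the denominator leaves a polynomial with constant term 1248, so the system is type 1.
K_v = lim_{s→0} s·G(s) = K / 1248 = (1/1248)·K.
e_ss = 3/K_v = 74.88 ⇒ K_v = 25/624 ⇒ K = (25/624)/(1/1248) = 50.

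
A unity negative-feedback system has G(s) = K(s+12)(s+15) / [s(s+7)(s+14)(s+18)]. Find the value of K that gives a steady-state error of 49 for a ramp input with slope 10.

2

The open loop has one pole at the origin → type 1 system.
K_v = lim_{s→0} s·G(s) = K·12·15 / (7·14·18) = (5/49)·K.
e_ss = 10/K_v = 49 ⇒ K_v = 10/49 ⇒ K = (10/49)/(5/49) = 2.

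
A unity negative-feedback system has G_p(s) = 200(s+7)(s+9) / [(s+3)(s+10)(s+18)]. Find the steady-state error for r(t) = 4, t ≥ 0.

12/73

The open loop has no poles at the origin → type 0 system.
K_p = lim_{s→0} G_p(s) = 200·7·9 / (3·10·18) = 70/3.
e_ss = 4/(1 + K_p) = 4/(73/3) = 12/73.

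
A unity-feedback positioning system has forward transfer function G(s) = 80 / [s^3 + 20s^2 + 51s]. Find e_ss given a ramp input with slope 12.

Factoring s from the denominator leaves a polynomial with constant term 51, so the system is type 1.
K_v = lim_{s→0} s·G(s) = 80 / 51 = 80/51.
e_ss = 12/K_v = 12/(80/51) = 7.65.

7.65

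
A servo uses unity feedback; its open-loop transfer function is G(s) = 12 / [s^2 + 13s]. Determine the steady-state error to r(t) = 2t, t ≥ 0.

13/6

The denominator has no term below 13s — 1 pole at s=0, type 1.
K_v = lim_{s→0} s·G(s) = 12 / 13 = 12/13.
e_ss = 2/K_v = 2/(12/13) = 13/6.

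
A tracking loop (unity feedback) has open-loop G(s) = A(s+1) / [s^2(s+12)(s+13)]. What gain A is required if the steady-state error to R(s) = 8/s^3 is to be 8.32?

Two free integrators in G(s): this is a type 2 system.
K_a = lim_{s→0} s^2·G(s) = A·1 / (12·13) = (1/156)·A.
e_ss = 8/K_a = 8.32 ⇒ K_a = 25/26 ⇒ A = (25/26)/(1/156) = 150.

150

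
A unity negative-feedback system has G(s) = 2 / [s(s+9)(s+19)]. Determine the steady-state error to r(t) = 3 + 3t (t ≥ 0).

256.5

System type = 1 (one pole at s=0). Treating each term separately:
  • 3: tracked with zero error.
  • 3t: e_ss = 3/K_v with K_v=2/171 → 256.5.
Total e_ss = 256.5.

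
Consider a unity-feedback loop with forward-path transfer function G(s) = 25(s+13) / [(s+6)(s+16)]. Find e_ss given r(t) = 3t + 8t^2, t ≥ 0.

infinity

No free integrators in G(s): this is a type 0 system. By superposition:
  • 3t: a type-0 system cannot track it, e_ss → ∞.
  • 8t^2: a type-0 system cannot track it, e_ss → ∞.
The unbounded component dominates.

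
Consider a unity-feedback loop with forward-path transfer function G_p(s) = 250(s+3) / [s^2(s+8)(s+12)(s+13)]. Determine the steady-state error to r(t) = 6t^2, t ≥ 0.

Two free integrators in G_p(s): this is a type 2 system.
K_a = lim_{s→0} s^2·G_p(s) = 250·3 / (8·12·13) = 125/208.
r(t) = 6t^2 gives R(s) = 12/s^3.
e_ss = 12/K_a = 12/(125/208) = 19.968.

19.968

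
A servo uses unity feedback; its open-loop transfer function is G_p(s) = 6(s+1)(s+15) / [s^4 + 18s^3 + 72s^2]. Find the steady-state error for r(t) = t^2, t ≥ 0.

1.6

The denominator has no term below 72s^2 — 2 poles at s=0, type 2.
K_a = lim_{s→0} s^2·G_p(s) = 6·1·15 / 72 = 1.25.
r(t) = t^2 gives R(s) = 2/s^3.
e_ss = 2/K_a = 2/1.25 = 1.6.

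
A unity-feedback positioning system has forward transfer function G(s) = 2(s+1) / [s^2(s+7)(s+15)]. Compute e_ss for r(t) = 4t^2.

Two free integrators in G(s): this is a type 2 system.
K_a = lim_{s→0} s^2·G(s) = 2·1 / (7·15) = 2/105.
r(t) = 4t^2 gives R(s) = 8/s^3.
e_ss = 8/K_a = 8/(2/105) = 420.

420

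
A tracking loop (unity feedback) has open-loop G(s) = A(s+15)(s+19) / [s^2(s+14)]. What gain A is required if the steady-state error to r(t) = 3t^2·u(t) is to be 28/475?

5

Two free integrators in G(s): this is a type 2 system.
K_a = lim_{s→0} s^2·G(s) = A·15·19 / (14) = (285/14)·A.
e_ss = 6/K_a = 28/475 ⇒ K_a = 1425/14 ⇒ A = (1425/14)/(285/14) = 5.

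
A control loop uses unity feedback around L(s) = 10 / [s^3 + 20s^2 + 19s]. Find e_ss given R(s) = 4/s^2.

Lowest-order denominator term is 19s, so the open loop has 1 pole at the origin → type 1 system.
K_v = lim_{s→0} s·L(s) = 10 / 19 = 10/19.
e_ss = 4/K_v = 4/(10/19) = 7.6.

7.6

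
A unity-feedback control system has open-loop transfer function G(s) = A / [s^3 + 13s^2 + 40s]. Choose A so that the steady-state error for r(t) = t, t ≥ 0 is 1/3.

120

The denominator has no term below 40s — 1 pole at s=0, type 1.
K_v = lim_{s→0} s·G(s) = A / 40 = 0.025·A.
e_ss = 1/K_v = 1/3 ⇒ K_v = 3 ⇒ A = 3/0.025 = 120.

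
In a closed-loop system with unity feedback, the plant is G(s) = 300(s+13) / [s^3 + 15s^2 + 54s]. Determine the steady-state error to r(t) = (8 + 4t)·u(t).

The denominator has no term below 54s — 1 pole at s=0, type 1. Treating each term separately:
  • 8: tracked with zero error.
  • 4t: e_ss = 4/K_v with K_v=650/9 → 18/325.
Total e_ss = 18/325.

18/325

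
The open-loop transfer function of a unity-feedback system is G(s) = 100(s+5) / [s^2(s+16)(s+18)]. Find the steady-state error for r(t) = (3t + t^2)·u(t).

The open loop has two poles at the origin → type 2 system. By superposition:
  • 3t: tracked with zero error.
  • t^2: e_ss = 2/K_a with K_a=125/72 → 1.152.
Total e_ss = 1.152.

1.152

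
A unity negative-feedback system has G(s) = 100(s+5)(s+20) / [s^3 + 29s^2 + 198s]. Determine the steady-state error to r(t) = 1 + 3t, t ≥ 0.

Lowest-order denominator term is 198s, so the open loop has 1 pole at the origin → type 1 system. By superposition:
  • 1: tracked with zero error.
  • 3t: e_ss = 3/K_v with K_v=5000/99 → 0.0594.
Total e_ss = 0.0594.

0.0594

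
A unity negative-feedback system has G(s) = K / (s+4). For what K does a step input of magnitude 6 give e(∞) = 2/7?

G(s) has no factors of s in the denominator, so the system is type 0.
K_p = lim_{s→0} G(s) = K / (4) = 0.25·K.
e_ss = 6/(1 + K_p) = 2/7 ⇒ 1 + 0.25·K = 21 ⇒ K = 80.

80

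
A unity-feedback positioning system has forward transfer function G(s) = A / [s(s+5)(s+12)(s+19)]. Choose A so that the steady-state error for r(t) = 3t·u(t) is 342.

10

System type = 1 (one pole at s=0).
K_v = lim_{s→0} s·G(s) = A / (5·12·19) = (1/1140)·A.
e_ss = 3/K_v = 342 ⇒ K_v = 1/114 ⇒ A = (1/114)/(1/1140) = 10.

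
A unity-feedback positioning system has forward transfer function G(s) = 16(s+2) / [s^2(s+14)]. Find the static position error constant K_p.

K_p = lim_{s→0} G(s); with 2 poles at the origin the limit diverges, so K_p = ∞.

infinity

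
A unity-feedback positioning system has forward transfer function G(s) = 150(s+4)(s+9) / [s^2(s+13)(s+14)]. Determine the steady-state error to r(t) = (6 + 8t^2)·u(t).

364/675

Two free integrators in G(s): this is a type 2 system. By superposition:
  • 6: tracked with zero error.
  • 8t^2: e_ss = 16/K_a with K_a=2700/91 → 364/675.
Total e_ss = 364/675.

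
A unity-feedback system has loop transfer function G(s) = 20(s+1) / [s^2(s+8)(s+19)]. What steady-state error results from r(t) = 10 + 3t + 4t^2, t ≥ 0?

G(s) has two factors of s in the denominator, so the system is type 2. By superposition:
  • 10: tracked with zero error.
  • 3t: tracked with zero error.
  • 4t^2: e_ss = 8/K_a with K_a=5/38 → 60.8.
Total e_ss = 60.8.

60.8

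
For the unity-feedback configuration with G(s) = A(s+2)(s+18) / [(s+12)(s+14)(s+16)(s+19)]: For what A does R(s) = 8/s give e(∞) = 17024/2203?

50

System type = 0 (no poles at s=0).
K_p = lim_{s→0} G(s) = A·2·18 / (12·14·16·19) = (3/4256)·A.
e_ss = 8/(1 + K_p) = 17024/2203 ⇒ 1 + (3/4256)·A = 2203/2128 ⇒ A = 50.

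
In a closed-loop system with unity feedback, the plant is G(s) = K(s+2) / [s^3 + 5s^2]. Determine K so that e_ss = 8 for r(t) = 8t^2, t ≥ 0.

5

The denominator has no term below 5s^2 — 2 poles at s=0, type 2.
K_a = lim_{s→0} s^2·G(s) = K·2 / 5 = 0.4·K.
e_ss = 16/K_a = 8 ⇒ K_a = 2 ⇒ K = 2/0.4 = 5.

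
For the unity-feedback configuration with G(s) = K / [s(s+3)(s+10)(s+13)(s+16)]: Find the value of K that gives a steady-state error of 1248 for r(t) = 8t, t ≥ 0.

40

System type = 1 (one pole at s=0).
K_v = lim_{s→0} s·G(s) = K / (3·10·13·16) = (1/6240)·K.
e_ss = 8/K_v = 1248 ⇒ K_v = 1/156 ⇒ K = (1/156)/(1/6240) = 40.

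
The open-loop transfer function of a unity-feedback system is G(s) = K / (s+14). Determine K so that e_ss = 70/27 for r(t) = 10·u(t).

40

The open loop has no poles at the origin → type 0 system.
K_p = lim_{s→0} G(s) = K / (14) = (1/14)·K.
e_ss = 10/(1 + K_p) = 70/27 ⇒ 1 + (1/14)·K = 27/7 ⇒ K = 40.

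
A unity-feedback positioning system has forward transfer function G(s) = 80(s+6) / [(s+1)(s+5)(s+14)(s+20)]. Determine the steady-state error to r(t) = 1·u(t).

35/47

No free integrators in G(s): this is a type 0 system.
K_p = lim_{s→0} G(s) = 80·6 / (1·5·14·20) = 12/35.
e_ss = 1/(1 + K_p) = 1/(47/35) = 35/47.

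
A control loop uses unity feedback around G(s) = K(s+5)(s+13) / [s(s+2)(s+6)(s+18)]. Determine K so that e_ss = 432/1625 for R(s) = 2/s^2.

25

G(s) has one factor of s in the denominator, so the system is type 1.
K_v = lim_{s→0} s·G(s) = K·5·13 / (2·6·18) = (65/216)·K.
e_ss = 2/K_v = 432/1625 ⇒ K_v = 1625/216 ⇒ K = (1625/216)/(65/216) = 25.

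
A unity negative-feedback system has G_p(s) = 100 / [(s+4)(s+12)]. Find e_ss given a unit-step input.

12/37

System type = 0 (no poles at s=0).
K_p = lim_{s→0} G_p(s) = 100 / (4·12) = 25/12.
e_ss = 1/(1 + K_p) = 1/(37/12) = 12/37.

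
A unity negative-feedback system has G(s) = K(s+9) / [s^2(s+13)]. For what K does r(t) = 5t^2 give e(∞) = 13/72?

Two free integrators in G(s): this is a type 2 system.
K_a = lim_{s→0} s^2·G(s) = K·9 / (13) = (9/13)·K.
e_ss = 10/K_a = 13/72 ⇒ K_a = 720/13 ⇒ K = (720/13)/(9/13) = 80.

80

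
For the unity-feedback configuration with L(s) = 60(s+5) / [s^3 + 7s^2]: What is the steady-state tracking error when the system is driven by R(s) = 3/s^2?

0

Factoring s^2 from the denominator leaves a polynomial with constant term 7, so the system is type 2.
A type-2 system has K_v = ∞, so it tracks a ramp input with zero steady-state error.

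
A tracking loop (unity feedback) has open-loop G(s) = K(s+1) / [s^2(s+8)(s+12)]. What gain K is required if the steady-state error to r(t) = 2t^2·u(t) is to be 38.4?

Two free integrators in G(s): this is a type 2 system.
K_a = lim_{s→0} s^2·G(s) = K·1 / (8·12) = (1/96)·K.
e_ss = 4/K_a = 38.4 ⇒ K_a = 5/48 ⇒ K = (5/48)/(1/96) = 10.

10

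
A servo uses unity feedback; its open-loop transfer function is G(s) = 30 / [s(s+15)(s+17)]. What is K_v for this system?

G(s) has one factor of s in the denominator, so the system is type 1.
K_v = lim_{s→0} s·G(s) = 30 / (15·17) = 2/17.

2/17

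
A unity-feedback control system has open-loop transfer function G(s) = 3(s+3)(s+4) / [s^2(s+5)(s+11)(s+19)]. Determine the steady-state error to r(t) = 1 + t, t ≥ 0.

The open loop has two poles at the origin → type 2 system. By superposition:
  • 1: tracked with zero error.
  • t: tracked with zero error.
Total e_ss = 0.

0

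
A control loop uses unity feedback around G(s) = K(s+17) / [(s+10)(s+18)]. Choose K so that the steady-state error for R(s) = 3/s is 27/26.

20

System type = 0 (no poles at s=0).
K_p = lim_{s→0} G(s) = K·17 / (10·18) = (17/180)·K.
e_ss = 3/(1 + K_p) = 27/26 ⇒ 1 + (17/180)·K = 26/9 ⇒ K = 20.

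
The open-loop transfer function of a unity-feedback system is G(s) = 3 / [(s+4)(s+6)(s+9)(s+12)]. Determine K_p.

The open loop has no poles at the origin → type 0 system.
K_p = lim_{s→0} G(s) = 3 / (4·6·9·12) = 1/864.

1/864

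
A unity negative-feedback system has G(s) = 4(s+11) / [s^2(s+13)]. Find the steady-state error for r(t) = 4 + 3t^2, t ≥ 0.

39/22

System type = 2 (two poles at s=0). Treating each term separately:
  • 4: tracked with zero error.
  • 3t^2: e_ss = 6/K_a with K_a=44/13 → 39/22.
Total e_ss = 39/22.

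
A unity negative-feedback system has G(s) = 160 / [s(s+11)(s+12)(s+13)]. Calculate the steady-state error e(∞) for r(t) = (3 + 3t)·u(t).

The open loop has one pole at the origin → type 1 system. By superposition:
  • 3: tracked with zero error.
  • 3t: e_ss = 3/K_v with K_v=40/429 → 32.175.
Total e_ss = 32.175.

32.175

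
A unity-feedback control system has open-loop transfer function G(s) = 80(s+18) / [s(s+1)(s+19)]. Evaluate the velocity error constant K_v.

1440/19

System type = 1 (one pole at s=0).
K_v = lim_{s→0} s·G(s) = 80·18 / (1·19) = 1440/19.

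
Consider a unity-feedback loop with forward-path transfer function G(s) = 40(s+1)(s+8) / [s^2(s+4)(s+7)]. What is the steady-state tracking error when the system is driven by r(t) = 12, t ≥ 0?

Two free integrators in G(s): this is a type 2 system.
A type-2 system has K_p = ∞, so it tracks a step input with zero steady-state error.

0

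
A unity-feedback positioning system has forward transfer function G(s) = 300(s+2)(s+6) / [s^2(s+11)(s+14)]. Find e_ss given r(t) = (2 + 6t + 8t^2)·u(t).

154/225

G(s) has two factors of s in the denominator, so the system is type 2. Taking each input component in turn:
  • 2: tracked with zero error.
  • 6t: tracked with zero error.
  • 8t^2: e_ss = 16/K_a with K_a=1800/77 → 154/225.
Total e_ss = 154/225.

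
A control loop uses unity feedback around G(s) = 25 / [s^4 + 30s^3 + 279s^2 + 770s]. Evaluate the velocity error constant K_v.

5/154

The denominator has no term below 770s — 1 pole at s=0, type 1.
K_v = lim_{s→0} s·G(s) = 25 / 770 = 5/154.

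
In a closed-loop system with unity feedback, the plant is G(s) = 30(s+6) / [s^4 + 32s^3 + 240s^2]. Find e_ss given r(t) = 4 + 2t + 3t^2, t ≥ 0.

8

Lowest-order denominator term is 240s^2, so the open loop has 2 poles at the origin → type 2 system. By superposition:
  • 4: tracked with zero error.
  • 2t: tracked with zero error.
  • 3t^2: e_ss = 6/K_a with K_a=0.75 → 8.
Total e_ss = 8.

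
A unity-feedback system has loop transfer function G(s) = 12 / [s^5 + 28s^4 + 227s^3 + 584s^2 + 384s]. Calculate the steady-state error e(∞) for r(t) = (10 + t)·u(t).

32

Factoring s from the denominator leaves a polynomial with constant term 384, so the system is type 1. By superposition:
  • 10: tracked with zero error.
  • t: e_ss = 1/K_v with K_v=1/32 → 32.
Total e_ss = 32.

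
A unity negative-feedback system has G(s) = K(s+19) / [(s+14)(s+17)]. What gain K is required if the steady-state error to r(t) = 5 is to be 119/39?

G(s) has no factors of s in the denominator, so the system is type 0.
K_p = lim_{s→0} G(s) = K·19 / (14·17) = (19/238)·K.
e_ss = 5/(1 + K_p) = 119/39 ⇒ 1 + (19/238)·K = 195/119 ⇒ K = 8.

8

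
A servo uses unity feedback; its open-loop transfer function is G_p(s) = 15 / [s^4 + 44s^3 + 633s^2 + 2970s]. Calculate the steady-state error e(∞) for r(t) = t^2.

infinity

Lowest-order denominator term is 2970s, so the open loop has 1 pole at the origin → type 1 system.
K_a = lim_{s→0} s^2·G_p(s) = 0; the steady-state error to this parabolic input grows without bound.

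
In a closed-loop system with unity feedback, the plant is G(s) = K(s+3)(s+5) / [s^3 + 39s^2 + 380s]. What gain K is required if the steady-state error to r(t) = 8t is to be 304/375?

Lowest-order denominator term is 380s, so the open loop has 1 pole at the origin → type 1 system.
K_v = lim_{s→0} s·G(s) = K·3·5 / 380 = (3/76)·K.
e_ss = 8/K_v = 304/375 ⇒ K_v = 375/38 ⇒ K = (375/38)/(3/76) = 250.

250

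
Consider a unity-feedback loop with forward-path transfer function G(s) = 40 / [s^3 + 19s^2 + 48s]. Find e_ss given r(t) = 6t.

Factoring s from the denominator leaves a polynomial with constant term 48, so the system is type 1.
K_v = lim_{s→0} s·G(s) = 40 / 48 = 5/6.
e_ss = 6/K_v = 6/(5/6) = 7.2.

7.2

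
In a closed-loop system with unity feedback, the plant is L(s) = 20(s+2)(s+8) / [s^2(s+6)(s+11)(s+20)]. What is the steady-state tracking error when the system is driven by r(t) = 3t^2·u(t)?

System type = 2 (two poles at s=0).
K_a = lim_{s→0} s^2·L(s) = 20·2·8 / (6·11·20) = 8/33.
r(t) = 3t^2 gives R(s) = 6/s^3.
e_ss = 6/K_a = 6/(8/33) = 24.75.

24.75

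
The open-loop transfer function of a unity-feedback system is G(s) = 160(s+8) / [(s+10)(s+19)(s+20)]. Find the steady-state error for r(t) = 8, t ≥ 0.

No free integrators in G(s): this is a type 0 system.
K_p = lim_{s→0} G(s) = 160·8 / (10·19·20) = 32/95.
e_ss = 8/(1 + K_p) = 8/(127/95) = 760/127.

760/127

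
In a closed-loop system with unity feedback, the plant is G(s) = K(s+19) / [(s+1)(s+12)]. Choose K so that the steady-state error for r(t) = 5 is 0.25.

12

G(s) has no factors of s in the denominator, so the system is type 0.
K_p = lim_{s→0} G(s) = K·19 / (1·12) = (19/12)·K.
e_ss = 5/(1 + K_p) = 0.25 ⇒ 1 + (19/12)·K = 20 ⇒ K = 12.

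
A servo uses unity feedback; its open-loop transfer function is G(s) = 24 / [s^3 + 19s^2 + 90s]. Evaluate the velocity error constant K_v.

4/15

Factoring s from the denominator leaves a polynomial with constant term 90, so the system is type 1.
K_v = lim_{s→0} s·G(s) = 24 / 90 = 4/15.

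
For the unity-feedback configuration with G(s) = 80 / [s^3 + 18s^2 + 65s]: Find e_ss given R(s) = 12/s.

0

Factoring s from the denominator leaves a polynomial with constant term 65, so the system is type 1.
A type-1 system has K_p = ∞, so it tracks a step input with zero steady-state error.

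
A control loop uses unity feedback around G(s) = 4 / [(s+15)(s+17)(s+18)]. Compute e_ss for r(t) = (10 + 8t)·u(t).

System type = 0 (no poles at s=0). Taking each input component in turn:
  • 10: e_ss = 10/(1+K_p) with K_p=2/2295 → 22950/2297.
  • 8t: a type-0 system cannot track it, e_ss → ∞.
The unbounded component dominates.

infinity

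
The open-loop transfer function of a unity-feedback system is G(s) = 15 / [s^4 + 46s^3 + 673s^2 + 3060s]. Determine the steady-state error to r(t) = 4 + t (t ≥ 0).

The denominator has no term below 3060s — 1 pole at s=0, type 1. Taking each input component in turn:
  • 4: tracked with zero error.
  • t: e_ss = 1/K_v with K_v=1/204 → 204.
Total e_ss = 204.

204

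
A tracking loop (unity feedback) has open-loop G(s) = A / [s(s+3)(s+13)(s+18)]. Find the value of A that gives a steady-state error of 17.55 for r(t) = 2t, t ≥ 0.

System type = 1 (one pole at s=0).
K_v = lim_{s→0} s·G(s) = A / (3·13·18) = (1/702)·A.
e_ss = 2/K_v = 17.55 ⇒ K_v = 40/351 ⇒ A = (40/351)/(1/702) = 80.

80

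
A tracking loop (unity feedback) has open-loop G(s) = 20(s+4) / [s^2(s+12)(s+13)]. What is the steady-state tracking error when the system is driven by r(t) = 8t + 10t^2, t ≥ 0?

G(s) has two factors of s in the denominator, so the system is type 2. Taking each input component in turn:
  • 8t: tracked with zero error.
  • 10t^2: e_ss = 20/K_a with K_a=20/39 → 39.
Total e_ss = 39.

39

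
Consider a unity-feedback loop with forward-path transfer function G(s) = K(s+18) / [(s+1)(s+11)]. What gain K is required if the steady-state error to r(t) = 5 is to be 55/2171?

120

G(s) has no factors of s in the denominator, so the system is type 0.
K_p = lim_{s→0} G(s) = K·18 / (1·11) = (18/11)·K.
e_ss = 5/(1 + K_p) = 55/2171 ⇒ 1 + (18/11)·K = 2171/11 ⇒ K = 120.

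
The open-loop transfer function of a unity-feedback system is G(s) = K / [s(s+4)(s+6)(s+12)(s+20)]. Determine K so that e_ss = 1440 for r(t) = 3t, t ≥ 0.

12

One free integrator in G(s): this is a type 1 system.
K_v = lim_{s→0} s·G(s) = K / (4·6·12·20) = (1/5760)·K.
e_ss = 3/K_v = 1440 ⇒ K_v = 1/480 ⇒ K = (1/480)/(1/5760) = 12.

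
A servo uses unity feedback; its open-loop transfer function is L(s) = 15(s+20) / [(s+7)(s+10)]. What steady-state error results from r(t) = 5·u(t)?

35/37

No free integrators in L(s): this is a type 0 system.
K_p = lim_{s→0} L(s) = 15·20 / (7·10) = 30/7.
e_ss = 5/(1 + K_p) = 5/(37/7) = 35/37.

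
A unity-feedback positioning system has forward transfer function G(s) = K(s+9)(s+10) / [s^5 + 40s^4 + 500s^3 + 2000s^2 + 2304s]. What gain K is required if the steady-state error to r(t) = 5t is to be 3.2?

The denominator has no term below 2304s — 1 pole at s=0, type 1.
K_v = lim_{s→0} s·G(s) = K·9·10 / 2304 = (5/128)·K.
e_ss = 5/K_v = 3.2 ⇒ K_v = 1.5625 ⇒ K = 1.5625/(5/128) = 40.

40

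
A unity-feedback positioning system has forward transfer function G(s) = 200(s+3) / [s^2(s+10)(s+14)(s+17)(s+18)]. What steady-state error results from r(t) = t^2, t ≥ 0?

The open loop has two poles at the origin → type 2 system.
K_a = lim_{s→0} s^2·G(s) = 200·3 / (10·14·17·18) = 5/357.
r(t) = t^2 gives R(s) = 2/s^3.
e_ss = 2/K_a = 2/(5/357) = 142.8.

142.8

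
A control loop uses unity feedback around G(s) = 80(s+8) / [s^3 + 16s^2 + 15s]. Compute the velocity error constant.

Lowest-order denominator term is 15s, so the open loop has 1 pole at the origin → type 1 system.
K_v = lim_{s→0} s·G(s) = 80·8 / 15 = 128/3.

128/3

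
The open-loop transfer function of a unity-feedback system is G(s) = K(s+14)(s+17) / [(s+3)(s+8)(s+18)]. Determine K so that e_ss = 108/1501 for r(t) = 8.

System type = 0 (no poles at s=0).
K_p = lim_{s→0} G(s) = K·14·17 / (3·8·18) = (119/216)·K.
e_ss = 8/(1 + K_p) = 108/1501 ⇒ 1 + (119/216)·K = 3002/27 ⇒ K = 200.

200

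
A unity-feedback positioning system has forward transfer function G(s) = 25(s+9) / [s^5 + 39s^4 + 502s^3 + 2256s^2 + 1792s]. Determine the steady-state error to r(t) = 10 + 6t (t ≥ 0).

3584/75

Lowest-order denominator term is 1792s, so the open loop has 1 pole at the origin → type 1 system. By superposition:
  • 10: tracked with zero error.
  • 6t: e_ss = 6/K_v with K_v=225/1792 → 3584/75.
Total e_ss = 3584/75.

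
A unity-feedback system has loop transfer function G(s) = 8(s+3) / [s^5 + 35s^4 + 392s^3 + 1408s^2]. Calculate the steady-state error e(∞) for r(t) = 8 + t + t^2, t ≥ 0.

The denominator has no term below 1408s^2 — 2 poles at s=0, type 2. Taking each input component in turn:
  • 8: tracked with zero error.
  • t: tracked with zero error.
  • t^2: e_ss = 2/K_a with K_a=3/176 → 352/3.
Total e_ss = 352/3.

352/3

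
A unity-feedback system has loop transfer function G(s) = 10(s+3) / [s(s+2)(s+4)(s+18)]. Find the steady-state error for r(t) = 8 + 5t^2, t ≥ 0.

infinity

The open loop has one pole at the origin → type 1 system. Taking each input component in turn:
  • 8: tracked with zero error.
  • 5t^2: a type-1 system cannot track it, e_ss → ∞.
The unbounded component dominates.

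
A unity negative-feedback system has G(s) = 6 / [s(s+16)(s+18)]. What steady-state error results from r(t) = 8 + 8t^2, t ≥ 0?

One free integrator in G(s): this is a type 1 system. Treating each term separately:
  • 8: tracked with zero error.
  • 8t^2: a type-1 system cannot track it, e_ss → ∞.
The unbounded component dominates.

infinity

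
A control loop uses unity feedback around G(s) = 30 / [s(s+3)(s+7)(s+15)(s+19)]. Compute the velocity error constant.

The open loop has one pole at the origin → type 1 system.
K_v = lim_{s→0} s·G(s) = 30 / (3·7·15·19) = 2/399.

2/399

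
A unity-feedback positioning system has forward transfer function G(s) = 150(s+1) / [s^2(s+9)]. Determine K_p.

infinity

K_p = lim_{s→0} G(s); with 2 poles at the origin the limit diverges, so K_p = ∞.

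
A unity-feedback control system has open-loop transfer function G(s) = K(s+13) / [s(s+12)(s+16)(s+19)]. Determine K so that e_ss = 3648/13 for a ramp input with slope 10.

The open loop has one pole at the origin → type 1 system.
K_v = lim_{s→0} s·G(s) = K·13 / (12·16·19) = (13/3648)·K.
e_ss = 10/K_v = 3648/13 ⇒ K_v = 65/1824 ⇒ K = (65/1824)/(13/3648) = 10.

10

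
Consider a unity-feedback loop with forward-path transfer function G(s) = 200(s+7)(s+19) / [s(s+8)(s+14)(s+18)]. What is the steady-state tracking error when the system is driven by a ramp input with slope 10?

The open loop has one pole at the origin → type 1 system.
K_v = lim_{s→0} s·G(s) = 200·7·19 / (8·14·18) = 475/36.
e_ss = 10/K_v = 10/(475/36) = 72/95.

72/95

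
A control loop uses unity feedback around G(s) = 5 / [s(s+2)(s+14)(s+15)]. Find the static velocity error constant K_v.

1/84

One free integrator in G(s): this is a type 1 system.
K_v = lim_{s→0} s·G(s) = 5 / (2·14·15) = 1/84.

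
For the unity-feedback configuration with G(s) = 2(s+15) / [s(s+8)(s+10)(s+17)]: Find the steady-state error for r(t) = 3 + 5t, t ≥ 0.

One free integrator in G(s): this is a type 1 system. By superposition:
  • 3: tracked with zero error.
  • 5t: e_ss = 5/K_v with K_v=3/136 → 680/3.
Total e_ss = 680/3.

680/3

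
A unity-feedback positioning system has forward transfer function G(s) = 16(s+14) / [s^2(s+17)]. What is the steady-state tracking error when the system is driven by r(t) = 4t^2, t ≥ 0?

G(s) has two factors of s in the denominator, so the system is type 2.
K_a = lim_{s→0} s^2·G(s) = 16·14 / (17) = 224/17.
r(t) = 4t^2 gives R(s) = 8/s^3.
e_ss = 8/K_a = 8/(224/17) = 17/28.

17/28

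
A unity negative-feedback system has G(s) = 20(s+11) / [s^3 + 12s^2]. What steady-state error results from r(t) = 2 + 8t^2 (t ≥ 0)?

48/55

The denominator has no term below 12s^2 — 2 poles at s=0, type 2. Taking each input component in turn:
  • 2: tracked with zero error.
  • 8t^2: e_ss = 16/K_a with K_a=55/3 → 48/55.
Total e_ss = 48/55.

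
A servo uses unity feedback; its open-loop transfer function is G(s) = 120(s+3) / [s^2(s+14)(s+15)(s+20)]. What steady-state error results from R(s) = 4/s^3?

140/3

System type = 2 (two poles at s=0).
K_a = lim_{s→0} s^2·G(s) = 120·3 / (14·15·20) = 3/35.
r(t) = 2t^2 gives R(s) = 4/s^3.
e_ss = 4/K_a = 4/(3/35) = 140/3.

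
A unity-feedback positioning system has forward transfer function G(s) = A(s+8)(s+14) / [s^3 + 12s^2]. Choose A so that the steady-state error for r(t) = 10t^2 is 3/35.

The denominator has no term below 12s^2 — 2 poles at s=0, type 2.
K_a = lim_{s→0} s^2·G(s) = A·8·14 / 12 = (28/3)·A.
e_ss = 20/K_a = 3/35 ⇒ K_a = 700/3 ⇒ A = (700/3)/(28/3) = 25.

25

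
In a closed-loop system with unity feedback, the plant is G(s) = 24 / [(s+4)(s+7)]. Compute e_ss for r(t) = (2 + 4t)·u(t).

The open loop has no poles at the origin → type 0 system. Treating each term separately:
  • 2: e_ss = 2/(1+K_p) with K_p=6/7 → 14/13.
  • 4t: a type-0 system cannot track it, e_ss → ∞.
The unbounded component dominates.

infinity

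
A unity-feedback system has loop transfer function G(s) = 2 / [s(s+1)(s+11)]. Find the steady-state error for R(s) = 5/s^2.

27.5

G(s) has one factor of s in the denominator, so the system is type 1.
K_v = lim_{s→0} s·G(s) = 2 / (1·11) = 2/11.
e_ss = 5/K_v = 5/(2/11) = 27.5.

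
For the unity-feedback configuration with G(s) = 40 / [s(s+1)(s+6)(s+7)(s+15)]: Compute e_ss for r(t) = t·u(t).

15.75

One free integrator in G(s): this is a type 1 system.
K_v = lim_{s→0} s·G(s) = 40 / (1·6·7·15) = 4/63.
e_ss = 1/K_v = 1/(4/63) = 15.75.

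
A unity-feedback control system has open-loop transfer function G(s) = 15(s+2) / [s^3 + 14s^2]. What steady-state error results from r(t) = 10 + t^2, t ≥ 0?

Factoring s^2 from the denominator leaves a polynomial with constant term 14, so the system is type 2. Taking each input component in turn:
  • 10: tracked with zero error.
  • t^2: e_ss = 2/K_a with K_a=15/7 → 14/15.
Total e_ss = 14/15.

14/15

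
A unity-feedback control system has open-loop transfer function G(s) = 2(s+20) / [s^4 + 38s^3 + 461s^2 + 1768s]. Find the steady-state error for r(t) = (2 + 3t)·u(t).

The denominator has no term below 1768s — 1 pole at s=0, type 1. By superposition:
  • 2: tracked with zero error.
  • 3t: e_ss = 3/K_v with K_v=5/221 → 132.6.
Total e_ss = 132.6.

132.6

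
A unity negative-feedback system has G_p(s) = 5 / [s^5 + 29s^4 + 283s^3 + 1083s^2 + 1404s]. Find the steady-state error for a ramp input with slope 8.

The denominator has no term below 1404s — 1 pole at s=0, type 1.
K_v = lim_{s→0} s·G_p(s) = 5 / 1404 = 5/1404.
e_ss = 8/K_v = 8/(5/1404) = 2246.4.

2246.4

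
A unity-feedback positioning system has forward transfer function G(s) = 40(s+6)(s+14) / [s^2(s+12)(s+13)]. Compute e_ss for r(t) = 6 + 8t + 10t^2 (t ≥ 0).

G(s) has two factors of s in the denominator, so the system is type 2. By superposition:
  • 6: tracked with zero error.
  • 8t: tracked with zero error.
  • 10t^2: e_ss = 20/K_a with K_a=280/13 → 13/14.
Total e_ss = 13/14.

13/14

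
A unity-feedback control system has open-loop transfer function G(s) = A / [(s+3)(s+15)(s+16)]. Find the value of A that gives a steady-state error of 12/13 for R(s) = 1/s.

The open loop has no poles at the origin → type 0 system.
K_p = lim_{s→0} G(s) = A / (3·15·16) = (1/720)·A.
e_ss = 1/(1 + K_p) = 12/13 ⇒ 1 + (1/720)·A = 13/12 ⇒ A = 60.

60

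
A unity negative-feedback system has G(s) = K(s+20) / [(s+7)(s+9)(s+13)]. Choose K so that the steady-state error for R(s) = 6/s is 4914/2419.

80

The open loop has no poles at the origin → type 0 system.
K_p = lim_{s→0} G(s) = K·20 / (7·9·13) = (20/819)·K.
e_ss = 6/(1 + K_p) = 4914/2419 ⇒ 1 + (20/819)·K = 2419/819 ⇒ K = 80.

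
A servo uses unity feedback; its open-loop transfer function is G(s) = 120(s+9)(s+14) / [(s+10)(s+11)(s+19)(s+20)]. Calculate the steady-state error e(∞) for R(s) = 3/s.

3135/1423

The open loop has no poles at the origin → type 0 system.
K_p = lim_{s→0} G(s) = 120·9·14 / (10·11·19·20) = 378/1045.
e_ss = 3/(1 + K_p) = 3/(1423/1045) = 3135/1423.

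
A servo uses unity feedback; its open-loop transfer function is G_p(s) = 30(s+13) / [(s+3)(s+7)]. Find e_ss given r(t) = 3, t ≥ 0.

21/137

No free integrators in G_p(s): this is a type 0 system.
K_p = lim_{s→0} G_p(s) = 30·13 / (3·7) = 130/7.
e_ss = 3/(1 + K_p) = 3/(137/7) = 21/137.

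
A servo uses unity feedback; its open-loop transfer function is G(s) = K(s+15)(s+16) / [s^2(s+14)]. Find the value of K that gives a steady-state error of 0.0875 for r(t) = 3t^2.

The open loop has two poles at the origin → type 2 system.
K_a = lim_{s→0} s^2·G(s) = K·15·16 / (14) = (120/7)·K.
e_ss = 6/K_a = 0.0875 ⇒ K_a = 480/7 ⇒ K = (480/7)/(120/7) = 4.

4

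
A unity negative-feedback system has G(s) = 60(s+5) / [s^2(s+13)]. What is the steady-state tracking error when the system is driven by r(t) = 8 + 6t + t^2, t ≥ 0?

13/150

System type = 2 (two poles at s=0). Treating each term separately:
  • 8: tracked with zero error.
  • 6t: tracked with zero error.
  • t^2: e_ss = 2/K_a with K_a=300/13 → 13/150.
Total e_ss = 13/150.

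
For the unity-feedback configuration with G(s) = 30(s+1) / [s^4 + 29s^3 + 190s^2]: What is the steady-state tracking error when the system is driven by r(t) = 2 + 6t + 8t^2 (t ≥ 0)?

Lowest-order denominator term is 190s^2, so the open loop has 2 poles at the origin → type 2 system. Treating each term separately:
  • 2: tracked with zero error.
  • 6t: tracked with zero error.
  • 8t^2: e_ss = 16/K_a with K_a=3/19 → 304/3.
Total e_ss = 304/3.

304/3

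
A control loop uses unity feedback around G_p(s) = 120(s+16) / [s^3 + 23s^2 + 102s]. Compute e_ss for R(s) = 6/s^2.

The denominator has no term below 102s — 1 pole at s=0, type 1.
K_v = lim_{s→0} s·G_p(s) = 120·16 / 102 = 320/17.
e_ss = 6/K_v = 6/(320/17) = 51/160.

51/160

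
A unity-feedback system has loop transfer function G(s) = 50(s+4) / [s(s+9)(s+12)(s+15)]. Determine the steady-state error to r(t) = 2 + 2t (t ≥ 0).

System type = 1 (one pole at s=0). Taking each input component in turn:
  • 2: tracked with zero error.
  • 2t: e_ss = 2/K_v with K_v=10/81 → 16.2.
Total e_ss = 16.2.

16.2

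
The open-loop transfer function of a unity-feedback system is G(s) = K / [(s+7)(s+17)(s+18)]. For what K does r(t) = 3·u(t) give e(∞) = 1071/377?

120

System type = 0 (no poles at s=0).
K_p = lim_{s→0} G(s) = K / (7·17·18) = (1/2142)·K.
e_ss = 3/(1 + K_p) = 1071/377 ⇒ 1 + (1/2142)·K = 377/357 ⇒ K = 120.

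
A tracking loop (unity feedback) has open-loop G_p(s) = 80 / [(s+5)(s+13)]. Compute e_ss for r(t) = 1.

No free integrators in G_p(s): this is a type 0 system.
K_p = lim_{s→0} G_p(s) = 80 / (5·13) = 16/13.
e_ss = 1/(1 + K_p) = 1/(29/13) = 13/29.

13/29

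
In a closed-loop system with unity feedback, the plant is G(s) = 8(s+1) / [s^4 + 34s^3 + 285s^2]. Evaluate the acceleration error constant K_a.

The denominator has no term below 285s^2 — 2 poles at s=0, type 2.
K_a = lim_{s→0} s^2·G(s) = 8·1 / 285 = 8/285.

8/285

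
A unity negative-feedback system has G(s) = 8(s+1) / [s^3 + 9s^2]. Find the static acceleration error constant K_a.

8/9

Factoring s^2 from the denominator leaves a polynomial with constant term 9, so the system is type 2.
K_a = lim_{s→0} s^2·G(s) = 8·1 / 9 = 8/9.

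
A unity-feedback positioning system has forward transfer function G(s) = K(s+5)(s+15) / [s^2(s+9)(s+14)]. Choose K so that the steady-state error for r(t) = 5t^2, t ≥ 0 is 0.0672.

250

G(s) has two factors of s in the denominator, so the system is type 2.
K_a = lim_{s→0} s^2·G(s) = K·5·15 / (9·14) = (25/42)·K.
e_ss = 10/K_a = 0.0672 ⇒ K_a = 3125/21 ⇒ K = (3125/21)/(25/42) = 250.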